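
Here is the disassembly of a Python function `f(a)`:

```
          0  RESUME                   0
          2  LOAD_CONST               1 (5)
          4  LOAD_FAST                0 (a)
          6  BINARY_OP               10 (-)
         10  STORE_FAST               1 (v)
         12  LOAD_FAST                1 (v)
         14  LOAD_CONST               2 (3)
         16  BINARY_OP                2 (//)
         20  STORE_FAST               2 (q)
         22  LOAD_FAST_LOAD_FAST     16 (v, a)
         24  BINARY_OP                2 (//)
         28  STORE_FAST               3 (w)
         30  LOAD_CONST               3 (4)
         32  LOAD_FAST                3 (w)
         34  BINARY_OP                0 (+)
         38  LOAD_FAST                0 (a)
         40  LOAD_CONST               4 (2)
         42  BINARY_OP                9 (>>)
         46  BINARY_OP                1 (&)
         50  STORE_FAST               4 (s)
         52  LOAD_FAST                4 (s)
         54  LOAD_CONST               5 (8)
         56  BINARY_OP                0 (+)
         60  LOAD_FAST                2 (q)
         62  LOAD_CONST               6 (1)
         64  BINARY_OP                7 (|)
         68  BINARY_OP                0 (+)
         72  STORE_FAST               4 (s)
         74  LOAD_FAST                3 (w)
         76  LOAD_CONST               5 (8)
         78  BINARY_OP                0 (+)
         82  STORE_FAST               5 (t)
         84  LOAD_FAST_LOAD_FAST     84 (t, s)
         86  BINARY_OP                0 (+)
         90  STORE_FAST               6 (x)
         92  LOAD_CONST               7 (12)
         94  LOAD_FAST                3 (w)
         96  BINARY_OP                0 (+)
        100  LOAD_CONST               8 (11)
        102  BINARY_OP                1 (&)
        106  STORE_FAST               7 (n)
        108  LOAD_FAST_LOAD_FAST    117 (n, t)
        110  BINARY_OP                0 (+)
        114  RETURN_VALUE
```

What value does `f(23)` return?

18

LOAD_CONST → push 5. Stack: [5]
LOAD_FAST a → push 23. Stack: [5, 23]
BINARY_OP - → 5 - 23 = -18. Stack: [-18]
STORE_FAST v → v=-18. Stack: []
LOAD_FAST v → push -18. Stack: [-18]
LOAD_CONST → push 3. Stack: [-18, 3]
BINARY_OP // → -18 // 3 = -6. Stack: [-6]
STORE_FAST q → q=-6. Stack: []
LOAD_FAST_LOAD_FAST v,a → push -18,23. Stack: [-18, 23]
BINARY_OP // → -18 // 23 = -1. Stack: [-1]
STORE_FAST w → w=-1. Stack: []
LOAD_CONST → push 4. Stack: [4]
LOAD_FAST w → push -1. Stack: [4, -1]
BINARY_OP + → 4 + -1 = 3. Stack: [3]
LOAD_FAST a → push 23. Stack: [3, 23]
LOAD_CONST → push 2. Stack: [3, 23, 2]
BINARY_OP >> → 23 >> 2 = 5. Stack: [3, 5]
BINARY_OP & → 3 & 5 = 1. Stack: [1]
STORE_FAST s → s=1. Stack: []
LOAD_FAST s → push 1. Stack: [1]
LOAD_CONST → push 8. Stack: [1, 8]
BINARY_OP + → 1 + 8 = 9. Stack: [9]
LOAD_FAST q → push -6. Stack: [9, -6]
LOAD_CONST → push 1. Stack: [9, -6, 1]
BINARY_OP | → -6 | 1 = -5. Stack: [9, -5]
BINARY_OP + → 9 + -5 = 4. Stack: [4]
STORE_FAST s → s=4. Stack: []
LOAD_FAST w → push -1. Stack: [-1]
LOAD_CONST → push 8. Stack: [-1, 8]
BINARY_OP + → -1 + 8 = 7. Stack: [7]
STORE_FAST t → t=7. Stack: []
LOAD_FAST_LOAD_FAST t,s → push 7,4. Stack: [7, 4]
BINARY_OP + → 7 + 4 = 11. Stack: [11]
STORE_FAST x → x=11. Stack: []
LOAD_CONST → push 12. Stack: [12]
LOAD_FAST w → push -1. Stack: [12, -1]
BINARY_OP + → 12 + -1 = 11. Stack: [11]
LOAD_CONST → push 11. Stack: [11, 11]
BINARY_OP & → 11 & 11 = 11. Stack: [11]
STORE_FAST n → n=11. Stack: []
LOAD_FAST_LOAD_FAST n,t → push 11,7. Stack: [11, 7]
BINARY_OP + → 11 + 7 = 18. Stack: [18]
RETURN_VALUE → return 18.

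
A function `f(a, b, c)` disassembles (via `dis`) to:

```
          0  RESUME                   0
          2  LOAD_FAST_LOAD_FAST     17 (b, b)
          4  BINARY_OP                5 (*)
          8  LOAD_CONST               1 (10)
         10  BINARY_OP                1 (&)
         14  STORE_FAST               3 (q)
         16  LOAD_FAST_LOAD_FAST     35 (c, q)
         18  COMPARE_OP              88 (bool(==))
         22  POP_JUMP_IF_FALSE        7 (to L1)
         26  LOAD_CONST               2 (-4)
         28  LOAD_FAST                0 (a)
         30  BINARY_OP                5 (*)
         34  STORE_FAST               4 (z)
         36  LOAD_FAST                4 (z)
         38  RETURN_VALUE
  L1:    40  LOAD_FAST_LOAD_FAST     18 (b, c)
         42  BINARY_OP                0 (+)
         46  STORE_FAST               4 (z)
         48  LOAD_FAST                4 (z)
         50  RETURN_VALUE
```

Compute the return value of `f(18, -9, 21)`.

LOAD_FAST_LOAD_FAST b,b → push -9,-9. Stack: [-9, -9]
BINARY_OP * → -9 * -9 = 81. Stack: [81]
LOAD_CONST → push 10. Stack: [81, 10]
BINARY_OP & → 81 & 10 = 0. Stack: [0]
STORE_FAST q → q=0. Stack: []
LOAD_FAST_LOAD_FAST c,q → push 21,0. Stack: [21, 0]
COMPARE_OP bool(==) → 21 vs 0 = False. Stack: [False]
POP_JUMP_IF_FALSE → pop False; jump. Stack: []
LOAD_FAST_LOAD_FAST b,c → push -9,21. Stack: [-9, 21]
BINARY_OP + → -9 + 21 = 12. Stack: [12]
STORE_FAST z → z=12. Stack: []
LOAD_FAST z → push 12. Stack: [12]
RETURN_VALUE → return 12.

12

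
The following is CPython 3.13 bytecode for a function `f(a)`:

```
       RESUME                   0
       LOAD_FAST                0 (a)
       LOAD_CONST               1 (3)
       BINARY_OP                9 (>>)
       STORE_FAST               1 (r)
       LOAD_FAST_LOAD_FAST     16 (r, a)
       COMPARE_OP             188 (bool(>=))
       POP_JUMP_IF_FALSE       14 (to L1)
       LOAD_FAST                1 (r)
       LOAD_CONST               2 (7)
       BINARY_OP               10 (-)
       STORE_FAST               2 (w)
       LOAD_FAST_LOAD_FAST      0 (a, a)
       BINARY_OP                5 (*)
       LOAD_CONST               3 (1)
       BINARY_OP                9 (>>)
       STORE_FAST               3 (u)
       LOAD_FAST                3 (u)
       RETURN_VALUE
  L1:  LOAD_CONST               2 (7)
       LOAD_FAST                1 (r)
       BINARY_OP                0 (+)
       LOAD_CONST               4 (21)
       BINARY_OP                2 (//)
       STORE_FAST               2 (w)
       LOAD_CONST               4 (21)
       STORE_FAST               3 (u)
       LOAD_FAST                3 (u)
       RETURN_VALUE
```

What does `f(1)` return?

LOAD_FAST a → push 1. Stack: [1]
LOAD_CONST → push 3. Stack: [1, 3]
BINARY_OP >> → 1 >> 3 = 0. Stack: [0]
STORE_FAST r → r=0. Stack: []
LOAD_FAST_LOAD_FAST r,a → push 0,1. Stack: [0, 1]
COMPARE_OP bool(>=) → 0 vs 1 = False. Stack: [False]
POP_JUMP_IF_FALSE → pop False; jump. Stack: []
LOAD_CONST → push 7. Stack: [7]
LOAD_FAST r → push 0. Stack: [7, 0]
BINARY_OP + → 7 + 0 = 7. Stack: [7]
LOAD_CONST → push 21. Stack: [7, 21]
BINARY_OP // → 7 // 21 = 0. Stack: [0]
STORE_FAST w → w=0. Stack: []
LOAD_CONST → push 21. Stack: [21]
STORE_FAST u → u=21. Stack: []
LOAD_FAST u → push 21. Stack: [21]
RETURN_VALUE → return 21.

21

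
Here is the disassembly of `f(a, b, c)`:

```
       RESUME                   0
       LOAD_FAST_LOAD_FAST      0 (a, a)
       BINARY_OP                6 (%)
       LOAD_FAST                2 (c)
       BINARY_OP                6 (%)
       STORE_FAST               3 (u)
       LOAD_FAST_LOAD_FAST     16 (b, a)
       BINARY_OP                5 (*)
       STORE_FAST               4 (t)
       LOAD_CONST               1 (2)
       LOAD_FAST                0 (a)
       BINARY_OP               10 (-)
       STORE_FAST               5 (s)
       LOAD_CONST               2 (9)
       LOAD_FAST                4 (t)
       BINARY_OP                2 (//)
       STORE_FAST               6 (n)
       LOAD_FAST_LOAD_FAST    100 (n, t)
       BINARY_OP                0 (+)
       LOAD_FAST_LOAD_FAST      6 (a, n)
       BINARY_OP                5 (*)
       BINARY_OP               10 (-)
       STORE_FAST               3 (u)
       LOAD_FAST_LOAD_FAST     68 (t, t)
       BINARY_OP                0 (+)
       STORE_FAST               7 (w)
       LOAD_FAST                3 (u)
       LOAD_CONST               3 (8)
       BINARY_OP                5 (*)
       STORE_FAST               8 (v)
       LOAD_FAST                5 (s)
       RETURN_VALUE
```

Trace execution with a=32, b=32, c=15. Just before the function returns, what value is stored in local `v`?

LOAD_FAST_LOAD_FAST a,a → push 32,32. Stack: [32, 32]
BINARY_OP % → 32 % 32 = 0. Stack: [0]
LOAD_FAST c → push 15. Stack: [0, 15]
BINARY_OP % → 0 % 15 = 0. Stack: [0]
STORE_FAST u → u=0. Stack: []
LOAD_FAST_LOAD_FAST b,a → push 32,32. Stack: [32, 32]
BINARY_OP * → 32 * 32 = 1024. Stack: [1024]
STORE_FAST t → t=1024. Stack: []
LOAD_CONST → push 2. Stack: [2]
LOAD_FAST a → push 32. Stack: [2, 32]
BINARY_OP - → 2 - 32 = -30. Stack: [-30]
STORE_FAST s → s=-30. Stack: []
LOAD_CONST → push 9. Stack: [9]
LOAD_FAST t → push 1024. Stack: [9, 1024]
BINARY_OP // → 9 // 1024 = 0. Stack: [0]
STORE_FAST n → n=0. Stack: []
LOAD_FAST_LOAD_FAST n,t → push 0,1024. Stack: [0, 1024]
BINARY_OP + → 0 + 1024 = 1024. Stack: [1024]
LOAD_FAST_LOAD_FAST a,n → push 32,0. Stack: [1024, 32, 0]
BINARY_OP * → 32 * 0 = 0. Stack: [1024, 0]
BINARY_OP - → 1024 - 0 = 1024. Stack: [1024]
STORE_FAST u → u=1024. Stack: []
LOAD_FAST_LOAD_FAST t,t → push 1024,1024. Stack: [1024, 1024]
BINARY_OP + → 1024 + 1024 = 2048. Stack: [2048]
STORE_FAST w → w=2048. Stack: []
LOAD_FAST u → push 1024. Stack: [1024]
LOAD_CONST → push 8. Stack: [1024, 8]
BINARY_OP * → 1024 * 8 = 8192. Stack: [8192]
STORE_FAST v → v=8192. Stack: []
LOAD_FAST s → push -30. Stack: [-30]
RETURN_VALUE → return -30.

8192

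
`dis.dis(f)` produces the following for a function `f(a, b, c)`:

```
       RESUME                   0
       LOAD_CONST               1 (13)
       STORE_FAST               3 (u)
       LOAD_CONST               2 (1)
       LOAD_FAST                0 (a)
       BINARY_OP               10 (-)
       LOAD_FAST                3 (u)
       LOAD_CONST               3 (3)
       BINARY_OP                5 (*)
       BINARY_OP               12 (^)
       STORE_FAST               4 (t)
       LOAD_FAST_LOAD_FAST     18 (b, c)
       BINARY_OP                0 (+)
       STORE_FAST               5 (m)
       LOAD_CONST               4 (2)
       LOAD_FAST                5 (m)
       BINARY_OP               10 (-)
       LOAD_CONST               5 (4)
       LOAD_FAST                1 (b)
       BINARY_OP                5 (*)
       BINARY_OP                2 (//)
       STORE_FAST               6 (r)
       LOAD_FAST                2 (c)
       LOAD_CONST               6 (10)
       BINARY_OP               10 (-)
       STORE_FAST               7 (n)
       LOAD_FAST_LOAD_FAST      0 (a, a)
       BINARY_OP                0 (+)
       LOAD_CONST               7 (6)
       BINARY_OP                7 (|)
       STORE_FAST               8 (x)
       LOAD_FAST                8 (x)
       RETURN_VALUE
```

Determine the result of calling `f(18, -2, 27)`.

LOAD_CONST → push 13. Stack: [13]
STORE_FAST u → u=13. Stack: []
LOAD_CONST → push 1. Stack: [1]
LOAD_FAST a → push 18. Stack: [1, 18]
BINARY_OP - → 1 - 18 = -17. Stack: [-17]
LOAD_FAST u → push 13. Stack: [-17, 13]
LOAD_CONST → push 3. Stack: [-17, 13, 3]
BINARY_OP * → 13 * 3 = 39. Stack: [-17, 39]
BINARY_OP ^ → -17 ^ 39 = -56. Stack: [-56]
STORE_FAST t → t=-56. Stack: []
LOAD_FAST_LOAD_FAST b,c → push -2,27. Stack: [-2, 27]
BINARY_OP + → -2 + 27 = 25. Stack: [25]
STORE_FAST m → m=25. Stack: []
LOAD_CONST → push 2. Stack: [2]
LOAD_FAST m → push 25. Stack: [2, 25]
BINARY_OP - → 2 - 25 = -23. Stack: [-23]
LOAD_CONST → push 4. Stack: [-23, 4]
LOAD_FAST b → push -2. Stack: [-23, 4, -2]
BINARY_OP * → 4 * -2 = -8. Stack: [-23, -8]
BINARY_OP // → -23 // -8 = 2. Stack: [2]
STORE_FAST r → r=2. Stack: []
LOAD_FAST c → push 27. Stack: [27]
LOAD_CONST → push 10. Stack: [27, 10]
BINARY_OP - → 27 - 10 = 17. Stack: [17]
STORE_FAST n → n=17. Stack: []
LOAD_FAST_LOAD_FAST a,a → push 18,18. Stack: [18, 18]
BINARY_OP + → 18 + 18 = 36. Stack: [36]
LOAD_CONST → push 6. Stack: [36, 6]
BINARY_OP | → 36 | 6 = 38. Stack: [38]
STORE_FAST x → x=38. Stack: []
LOAD_FAST x → push 38. Stack: [38]
RETURN_VALUE → return 38.

38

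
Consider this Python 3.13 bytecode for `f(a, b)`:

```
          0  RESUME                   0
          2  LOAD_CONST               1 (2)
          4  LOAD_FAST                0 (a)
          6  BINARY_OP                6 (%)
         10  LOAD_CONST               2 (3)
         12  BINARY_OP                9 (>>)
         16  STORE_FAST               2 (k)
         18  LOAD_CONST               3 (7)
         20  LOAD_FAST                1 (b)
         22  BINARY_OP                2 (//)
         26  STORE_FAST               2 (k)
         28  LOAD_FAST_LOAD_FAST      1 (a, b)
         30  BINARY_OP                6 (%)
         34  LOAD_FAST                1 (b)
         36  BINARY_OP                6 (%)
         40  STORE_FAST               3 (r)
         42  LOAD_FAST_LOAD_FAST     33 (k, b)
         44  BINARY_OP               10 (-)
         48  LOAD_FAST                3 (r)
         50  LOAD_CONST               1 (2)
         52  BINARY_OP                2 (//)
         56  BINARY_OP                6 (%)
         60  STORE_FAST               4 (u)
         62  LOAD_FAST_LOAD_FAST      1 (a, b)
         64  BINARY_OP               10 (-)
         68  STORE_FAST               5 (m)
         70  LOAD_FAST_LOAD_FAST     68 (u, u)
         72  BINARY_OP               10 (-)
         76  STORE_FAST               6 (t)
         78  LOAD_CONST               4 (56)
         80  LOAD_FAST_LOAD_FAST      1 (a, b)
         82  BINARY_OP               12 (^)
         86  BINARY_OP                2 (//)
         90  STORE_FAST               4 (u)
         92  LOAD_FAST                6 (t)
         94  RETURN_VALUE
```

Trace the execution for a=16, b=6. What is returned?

0

LOAD_CONST → push 2. Stack: [2]
LOAD_FAST a → push 16. Stack: [2, 16]
BINARY_OP % → 2 % 16 = 2. Stack: [2]
LOAD_CONST → push 3. Stack: [2, 3]
BINARY_OP >> → 2 >> 3 = 0. Stack: [0]
STORE_FAST k → k=0. Stack: []
LOAD_CONST → push 7. Stack: [7]
LOAD_FAST b → push 6. Stack: [7, 6]
BINARY_OP // → 7 // 6 = 1. Stack: [1]
STORE_FAST k → k=1. Stack: []
LOAD_FAST_LOAD_FAST a,b → push 16,6. Stack: [16, 6]
BINARY_OP % → 16 % 6 = 4. Stack: [4]
LOAD_FAST b → push 6. Stack: [4, 6]
BINARY_OP % → 4 % 6 = 4. Stack: [4]
STORE_FAST r → r=4. Stack: []
LOAD_FAST_LOAD_FAST k,b → push 1,6. Stack: [1, 6]
BINARY_OP - → 1 - 6 = -5. Stack: [-5]
LOAD_FAST r → push 4. Stack: [-5, 4]
LOAD_CONST → push 2. Stack: [-5, 4, 2]
BINARY_OP // → 4 // 2 = 2. Stack: [-5, 2]
BINARY_OP % → -5 % 2 = 1. Stack: [1]
STORE_FAST u → u=1. Stack: []
LOAD_FAST_LOAD_FAST a,b → push 16,6. Stack: [16, 6]
BINARY_OP - → 16 - 6 = 10. Stack: [10]
STORE_FAST m → m=10. Stack: []
LOAD_FAST_LOAD_FAST u,u → push 1,1. Stack: [1, 1]
BINARY_OP - → 1 - 1 = 0. Stack: [0]
STORE_FAST t → t=0. Stack: []
LOAD_CONST → push 56. Stack: [56]
LOAD_FAST_LOAD_FAST a,b → push 16,6. Stack: [56, 16, 6]
BINARY_OP ^ → 16 ^ 6 = 22. Stack: [56, 22]
BINARY_OP // → 56 // 22 = 2. Stack: [2]
STORE_FAST u → u=2. Stack: []
LOAD_FAST t → push 0. Stack: [0]
RETURN_VALUE → return 0.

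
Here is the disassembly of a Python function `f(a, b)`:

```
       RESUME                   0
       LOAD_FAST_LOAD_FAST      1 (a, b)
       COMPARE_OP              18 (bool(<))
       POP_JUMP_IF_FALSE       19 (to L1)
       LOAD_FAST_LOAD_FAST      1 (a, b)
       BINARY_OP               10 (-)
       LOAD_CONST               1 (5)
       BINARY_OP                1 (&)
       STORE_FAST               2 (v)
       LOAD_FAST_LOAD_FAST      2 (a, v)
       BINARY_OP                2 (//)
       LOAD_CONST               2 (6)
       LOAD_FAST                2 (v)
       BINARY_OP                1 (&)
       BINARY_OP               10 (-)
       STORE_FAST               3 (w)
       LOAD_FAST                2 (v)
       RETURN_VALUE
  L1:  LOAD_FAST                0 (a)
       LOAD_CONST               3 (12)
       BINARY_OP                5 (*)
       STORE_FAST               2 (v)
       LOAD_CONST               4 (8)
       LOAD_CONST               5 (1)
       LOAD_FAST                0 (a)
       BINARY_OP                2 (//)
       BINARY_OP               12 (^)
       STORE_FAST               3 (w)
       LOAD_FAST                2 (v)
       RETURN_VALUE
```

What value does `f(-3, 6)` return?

LOAD_FAST_LOAD_FAST a,b → push -3,6. Stack: [-3, 6]
COMPARE_OP bool(<) → -3 vs 6 = True. Stack: [True]
POP_JUMP_IF_FALSE → pop True; no jump. Stack: []
LOAD_FAST_LOAD_FAST a,b → push -3,6. Stack: [-3, 6]
BINARY_OP - → -3 - 6 = -9. Stack: [-9]
LOAD_CONST → push 5. Stack: [-9, 5]
BINARY_OP & → -9 & 5 = 5. Stack: [5]
STORE_FAST v → v=5. Stack: []
LOAD_FAST_LOAD_FAST a,v → push -3,5. Stack: [-3, 5]
BINARY_OP // → -3 // 5 = -1. Stack: [-1]
LOAD_CONST → push 6. Stack: [-1, 6]
LOAD_FAST v → push 5. Stack: [-1, 6, 5]
BINARY_OP & → 6 & 5 = 4. Stack: [-1, 4]
BINARY_OP - → -1 - 4 = -5. Stack: [-5]
STORE_FAST w → w=-5. Stack: []
LOAD_FAST v → push 5. Stack: [5]
RETURN_VALUE → return 5.

5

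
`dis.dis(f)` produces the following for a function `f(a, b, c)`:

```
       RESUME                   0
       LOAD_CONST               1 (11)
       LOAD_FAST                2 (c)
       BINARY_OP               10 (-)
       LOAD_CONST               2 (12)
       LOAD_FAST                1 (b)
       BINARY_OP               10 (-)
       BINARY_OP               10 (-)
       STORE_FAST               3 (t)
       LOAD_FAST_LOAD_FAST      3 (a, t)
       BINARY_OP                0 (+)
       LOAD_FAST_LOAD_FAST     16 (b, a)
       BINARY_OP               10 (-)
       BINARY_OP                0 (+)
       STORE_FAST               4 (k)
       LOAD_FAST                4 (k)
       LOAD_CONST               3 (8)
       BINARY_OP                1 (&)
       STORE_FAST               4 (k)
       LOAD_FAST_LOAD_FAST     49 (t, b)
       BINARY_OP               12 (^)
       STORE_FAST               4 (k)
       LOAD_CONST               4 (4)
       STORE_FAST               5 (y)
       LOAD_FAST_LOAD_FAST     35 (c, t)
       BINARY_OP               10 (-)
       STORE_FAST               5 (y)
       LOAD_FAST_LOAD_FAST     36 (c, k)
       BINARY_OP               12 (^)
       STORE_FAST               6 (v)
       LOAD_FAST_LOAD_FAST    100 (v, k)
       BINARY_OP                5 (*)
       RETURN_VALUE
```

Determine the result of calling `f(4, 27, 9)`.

30

LOAD_CONST → push 11. Stack: [11]
LOAD_FAST c → push 9. Stack: [11, 9]
BINARY_OP - → 11 - 9 = 2. Stack: [2]
LOAD_CONST → push 12. Stack: [2, 12]
LOAD_FAST b → push 27. Stack: [2, 12, 27]
BINARY_OP - → 12 - 27 = -15. Stack: [2, -15]
BINARY_OP - → 2 - -15 = 17. Stack: [17]
STORE_FAST t → t=17. Stack: []
LOAD_FAST_LOAD_FAST a,t → push 4,17. Stack: [4, 17]
BINARY_OP + → 4 + 17 = 21. Stack: [21]
LOAD_FAST_LOAD_FAST b,a → push 27,4. Stack: [21, 27, 4]
BINARY_OP - → 27 - 4 = 23. Stack: [21, 23]
BINARY_OP + → 21 + 23 = 44. Stack: [44]
STORE_FAST k → k=44. Stack: []
LOAD_FAST k → push 44. Stack: [44]
LOAD_CONST → push 8. Stack: [44, 8]
BINARY_OP & → 44 & 8 = 8. Stack: [8]
STORE_FAST k → k=8. Stack: []
LOAD_FAST_LOAD_FAST t,b → push 17,27. Stack: [17, 27]
BINARY_OP ^ → 17 ^ 27 = 10. Stack: [10]
STORE_FAST k → k=10. Stack: []
LOAD_CONST → push 4. Stack: [4]
STORE_FAST y → y=4. Stack: []
LOAD_FAST_LOAD_FAST c,t → push 9,17. Stack: [9, 17]
BINARY_OP - → 9 - 17 = -8. Stack: [-8]
STORE_FAST y → y=-8. Stack: []
LOAD_FAST_LOAD_FAST c,k → push 9,10. Stack: [9, 10]
BINARY_OP ^ → 9 ^ 10 = 3. Stack: [3]
STORE_FAST v → v=3. Stack: []
LOAD_FAST_LOAD_FAST v,k → push 3,10. Stack: [3, 10]
BINARY_OP * → 3 * 10 = 30. Stack: [30]
RETURN_VALUE → return 30.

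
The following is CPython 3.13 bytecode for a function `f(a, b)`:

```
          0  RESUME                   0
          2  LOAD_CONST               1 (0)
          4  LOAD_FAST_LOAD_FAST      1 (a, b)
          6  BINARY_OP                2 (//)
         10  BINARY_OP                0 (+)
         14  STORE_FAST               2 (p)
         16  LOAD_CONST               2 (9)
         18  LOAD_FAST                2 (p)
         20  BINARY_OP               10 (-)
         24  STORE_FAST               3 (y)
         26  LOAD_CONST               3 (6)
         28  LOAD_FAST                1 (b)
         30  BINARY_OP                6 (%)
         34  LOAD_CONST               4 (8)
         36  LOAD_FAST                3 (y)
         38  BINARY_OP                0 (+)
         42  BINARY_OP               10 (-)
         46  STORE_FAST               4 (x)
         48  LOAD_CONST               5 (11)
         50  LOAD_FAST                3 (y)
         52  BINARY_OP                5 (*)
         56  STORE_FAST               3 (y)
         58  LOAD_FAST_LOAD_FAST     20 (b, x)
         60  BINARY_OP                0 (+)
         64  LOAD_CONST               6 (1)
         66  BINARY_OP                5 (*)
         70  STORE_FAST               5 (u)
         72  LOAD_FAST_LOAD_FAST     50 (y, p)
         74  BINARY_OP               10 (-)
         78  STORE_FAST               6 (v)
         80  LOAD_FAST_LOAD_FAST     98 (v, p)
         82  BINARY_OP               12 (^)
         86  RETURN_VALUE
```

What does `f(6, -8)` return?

-112

LOAD_CONST → push 0. Stack: [0]
LOAD_FAST_LOAD_FAST a,b → push 6,-8. Stack: [0, 6, -8]
BINARY_OP // → 6 // -8 = -1. Stack: [0, -1]
BINARY_OP + → 0 + -1 = -1. Stack: [-1]
STORE_FAST p → p=-1. Stack: []
LOAD_CONST → push 9. Stack: [9]
LOAD_FAST p → push -1. Stack: [9, -1]
BINARY_OP - → 9 - -1 = 10. Stack: [10]
STORE_FAST y → y=10. Stack: []
LOAD_CONST → push 6. Stack: [6]
LOAD_FAST b → push -8. Stack: [6, -8]
BINARY_OP % → 6 % -8 = -2. Stack: [-2]
LOAD_CONST → push 8. Stack: [-2, 8]
LOAD_FAST y → push 10. Stack: [-2, 8, 10]
BINARY_OP + → 8 + 10 = 18. Stack: [-2, 18]
BINARY_OP - → -2 - 18 = -20. Stack: [-20]
STORE_FAST x → x=-20. Stack: []
LOAD_CONST → push 11. Stack: [11]
LOAD_FAST y → push 10. Stack: [11, 10]
BINARY_OP * → 11 * 10 = 110. Stack: [110]
STORE_FAST y → y=110. Stack: []
LOAD_FAST_LOAD_FAST b,x → push -8,-20. Stack: [-8, -20]
BINARY_OP + → -8 + -20 = -28. Stack: [-28]
LOAD_CONST → push 1. Stack: [-28, 1]
BINARY_OP * → -28 * 1 = -28. Stack: [-28]
STORE_FAST u → u=-28. Stack: []
LOAD_FAST_LOAD_FAST y,p → push 110,-1. Stack: [110, -1]
BINARY_OP - → 110 - -1 = 111. Stack: [111]
STORE_FAST v → v=111. Stack: []
LOAD_FAST_LOAD_FAST v,p → push 111,-1. Stack: [111, -1]
BINARY_OP ^ → 111 ^ -1 = -112. Stack: [-112]
RETURN_VALUE → return -112.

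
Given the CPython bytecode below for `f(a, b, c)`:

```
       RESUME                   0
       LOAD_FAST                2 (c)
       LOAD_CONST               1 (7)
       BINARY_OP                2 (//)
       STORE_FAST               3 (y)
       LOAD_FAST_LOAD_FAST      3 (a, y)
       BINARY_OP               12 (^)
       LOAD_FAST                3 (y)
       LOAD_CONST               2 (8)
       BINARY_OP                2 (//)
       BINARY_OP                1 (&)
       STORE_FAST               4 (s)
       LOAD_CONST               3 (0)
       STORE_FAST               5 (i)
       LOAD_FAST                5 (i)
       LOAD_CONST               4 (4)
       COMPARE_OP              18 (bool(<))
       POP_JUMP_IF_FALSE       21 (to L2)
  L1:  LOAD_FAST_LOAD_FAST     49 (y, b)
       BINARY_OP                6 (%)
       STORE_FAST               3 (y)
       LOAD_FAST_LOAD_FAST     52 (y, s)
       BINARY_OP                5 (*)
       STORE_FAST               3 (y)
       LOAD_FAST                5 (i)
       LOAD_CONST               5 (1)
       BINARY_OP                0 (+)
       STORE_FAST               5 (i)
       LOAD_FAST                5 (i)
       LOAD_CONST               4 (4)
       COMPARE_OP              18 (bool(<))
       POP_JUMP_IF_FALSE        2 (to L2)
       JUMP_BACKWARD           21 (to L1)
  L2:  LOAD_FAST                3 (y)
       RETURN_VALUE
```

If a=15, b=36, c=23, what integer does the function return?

0

LOAD_FAST c → push 23
LOAD_CONST → push 7
BINARY_OP // → 23 // 7 = 3
STORE_FAST y → y=3
LOAD_FAST_LOAD_FAST a,y → push 15,3
BINARY_OP ^ → 15 ^ 3 = 12
LOAD_FAST y → push 3
LOAD_CONST → push 8
BINARY_OP // → 3 // 8 = 0
BINARY_OP & → 12 & 0 = 0
STORE_FAST s → s=0
LOAD_CONST → push 0
STORE_FAST i → i=0
LOAD_FAST i → push 0
LOAD_CONST → push 4
COMPARE_OP bool(<) → 0 vs 4 = True
POP_JUMP_IF_FALSE → pop True; no jump
LOAD_FAST_LOAD_FAST y,b → push 3,36
BINARY_OP % → 3 % 36 = 3
STORE_FAST y → y=3
LOAD_FAST_LOAD_FAST y,s → push 3,0
BINARY_OP * → 3 * 0 = 0
STORE_FAST y → y=0
LOAD_FAST i → push 0
LOAD_CONST → push 1
BINARY_OP + → 0 + 1 = 1
STORE_FAST i → i=1
LOAD_FAST i → push 1
LOAD_CONST → push 4
COMPARE_OP bool(<) → 1 vs 4 = True
POP_JUMP_IF_FALSE → pop True; no jump
LOAD_FAST_LOAD_FAST y,b → push 0,36
BINARY_OP % → 0 % 36 = 0
STORE_FAST y → y=0
LOAD_FAST_LOAD_FAST y,s → push 0,0
BINARY_OP * → 0 * 0 = 0
STORE_FAST y → y=0
LOAD_FAST i → push 1
LOAD_CONST → push 1
BINARY_OP + → 1 + 1 = 2
STORE_FAST i → i=2
LOAD_FAST i → push 2
LOAD_CONST → push 4
COMPARE_OP bool(<) → 2 vs 4 = True
POP_JUMP_IF_FALSE → pop True; no jump
LOAD_FAST_LOAD_FAST y,b → push 0,36
BINARY_OP % → 0 % 36 = 0
STORE_FAST y → y=0
LOAD_FAST_LOAD_FAST y,s → push 0,0
BINARY_OP * → 0 * 0 = 0
STORE_FAST y → y=0
LOAD_FAST i → push 2
LOAD_CONST → push 1
BINARY_OP + → 2 + 1 = 3
STORE_FAST i → i=3
LOAD_FAST i → push 3
LOAD_CONST → push 4
COMPARE_OP bool(<) → 3 vs 4 = True
POP_JUMP_IF_FALSE → pop True; no jump
LOAD_FAST_LOAD_FAST y,b → push 0,36
BINARY_OP % → 0 % 36 = 0
STORE_FAST y → y=0
LOAD_FAST_LOAD_FAST y,s → push 0,0
BINARY_OP * → 0 * 0 = 0
STORE_FAST y → y=0
LOAD_FAST i → push 3
LOAD_CONST → push 1
BINARY_OP + → 3 + 1 = 4
STORE_FAST i → i=4
LOAD_FAST i → push 4
LOAD_CONST → push 4
COMPARE_OP bool(<) → 4 vs 4 = False
POP_JUMP_IF_FALSE → pop False; jump
LOAD_FAST y → push 0
RETURN_VALUE → return 0.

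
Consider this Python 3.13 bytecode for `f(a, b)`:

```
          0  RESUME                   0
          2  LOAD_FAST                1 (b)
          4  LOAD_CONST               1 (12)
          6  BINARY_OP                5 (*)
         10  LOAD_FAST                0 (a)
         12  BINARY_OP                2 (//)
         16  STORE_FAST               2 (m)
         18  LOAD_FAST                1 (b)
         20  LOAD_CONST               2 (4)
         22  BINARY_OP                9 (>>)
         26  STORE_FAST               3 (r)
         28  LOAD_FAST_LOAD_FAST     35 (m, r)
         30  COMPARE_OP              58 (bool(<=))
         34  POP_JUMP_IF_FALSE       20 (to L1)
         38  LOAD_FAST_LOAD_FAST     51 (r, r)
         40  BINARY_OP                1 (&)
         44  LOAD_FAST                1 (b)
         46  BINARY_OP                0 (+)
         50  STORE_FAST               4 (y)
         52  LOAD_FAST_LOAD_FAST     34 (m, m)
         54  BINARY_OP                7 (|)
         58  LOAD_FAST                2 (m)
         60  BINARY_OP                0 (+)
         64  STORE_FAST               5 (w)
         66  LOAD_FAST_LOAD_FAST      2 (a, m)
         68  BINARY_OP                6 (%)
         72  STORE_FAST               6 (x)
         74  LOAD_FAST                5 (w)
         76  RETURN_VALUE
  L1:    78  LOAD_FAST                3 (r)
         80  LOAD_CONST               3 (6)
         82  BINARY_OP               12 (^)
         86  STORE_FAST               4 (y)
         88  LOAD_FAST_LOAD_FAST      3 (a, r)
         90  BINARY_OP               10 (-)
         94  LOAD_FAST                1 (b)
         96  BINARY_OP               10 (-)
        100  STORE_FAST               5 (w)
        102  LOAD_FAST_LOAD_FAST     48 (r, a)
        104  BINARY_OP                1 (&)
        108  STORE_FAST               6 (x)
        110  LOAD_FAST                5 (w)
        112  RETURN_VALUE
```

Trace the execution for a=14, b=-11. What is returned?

LOAD_FAST b → push -11. Stack: [-11]
LOAD_CONST → push 12. Stack: [-11, 12]
BINARY_OP * → -11 * 12 = -132. Stack: [-132]
LOAD_FAST a → push 14. Stack: [-132, 14]
BINARY_OP // → -132 // 14 = -10. Stack: [-10]
STORE_FAST m → m=-10. Stack: []
LOAD_FAST b → push -11. Stack: [-11]
LOAD_CONST → push 4. Stack: [-11, 4]
BINARY_OP >> → -11 >> 4 = -1. Stack: [-1]
STORE_FAST r → r=-1. Stack: []
LOAD_FAST_LOAD_FAST m,r → push -10,-1. Stack: [-10, -1]
COMPARE_OP bool(<=) → -10 vs -1 = True. Stack: [True]
POP_JUMP_IF_FALSE → pop True; no jump. Stack: []
LOAD_FAST_LOAD_FAST r,r → push -1,-1. Stack: [-1, -1]
BINARY_OP & → -1 & -1 = -1. Stack: [-1]
LOAD_FAST b → push -11. Stack: [-1, -11]
BINARY_OP + → -1 + -11 = -12. Stack: [-12]
STORE_FAST y → y=-12. Stack: []
LOAD_FAST_LOAD_FAST m,m → push -10,-10. Stack: [-10, -10]
BINARY_OP | → -10 | -10 = -10. Stack: [-10]
LOAD_FAST m → push -10. Stack: [-10, -10]
BINARY_OP + → -10 + -10 = -20. Stack: [-20]
STORE_FAST w → w=-20. Stack: []
LOAD_FAST_LOAD_FAST a,m → push 14,-10. Stack: [14, -10]
BINARY_OP % → 14 % -10 = -6. Stack: [-6]
STORE_FAST x → x=-6. Stack: []
LOAD_FAST w → push -20. Stack: [-20]
RETURN_VALUE → return -20.

-20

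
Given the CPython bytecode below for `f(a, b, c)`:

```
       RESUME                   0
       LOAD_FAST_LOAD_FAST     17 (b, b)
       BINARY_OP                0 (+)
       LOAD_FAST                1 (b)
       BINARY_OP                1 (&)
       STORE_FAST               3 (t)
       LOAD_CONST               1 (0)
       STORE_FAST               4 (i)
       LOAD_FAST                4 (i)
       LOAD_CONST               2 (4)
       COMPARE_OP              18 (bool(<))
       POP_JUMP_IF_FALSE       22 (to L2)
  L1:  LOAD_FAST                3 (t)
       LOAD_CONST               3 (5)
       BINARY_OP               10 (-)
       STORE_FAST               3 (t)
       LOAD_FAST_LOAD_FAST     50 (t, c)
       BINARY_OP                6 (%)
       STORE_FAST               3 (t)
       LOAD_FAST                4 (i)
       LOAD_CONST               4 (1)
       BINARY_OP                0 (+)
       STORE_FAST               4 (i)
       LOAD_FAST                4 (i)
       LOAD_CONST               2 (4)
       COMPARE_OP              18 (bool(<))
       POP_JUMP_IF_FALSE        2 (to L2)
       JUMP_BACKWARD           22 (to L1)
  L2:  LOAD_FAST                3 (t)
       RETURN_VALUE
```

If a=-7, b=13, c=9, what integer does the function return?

6

LOAD_FAST_LOAD_FAST b,b → push 13,13
BINARY_OP + → 13 + 13 = 26
LOAD_FAST b → push 13
BINARY_OP & → 26 & 13 = 8
STORE_FAST t → t=8
LOAD_CONST → push 0
STORE_FAST i → i=0
LOAD_FAST i → push 0
LOAD_CONST → push 4
COMPARE_OP bool(<) → 0 vs 4 = True
POP_JUMP_IF_FALSE → pop True; no jump
LOAD_FAST t → push 8
LOAD_CONST → push 5
BINARY_OP - → 8 - 5 = 3
STORE_FAST t → t=3
LOAD_FAST_LOAD_FAST t,c → push 3,9
BINARY_OP % → 3 % 9 = 3
STORE_FAST t → t=3
LOAD_FAST i → push 0
LOAD_CONST → push 1
BINARY_OP + → 0 + 1 = 1
STORE_FAST i → i=1
LOAD_FAST i → push 1
LOAD_CONST → push 4
COMPARE_OP bool(<) → 1 vs 4 = True
POP_JUMP_IF_FALSE → pop True; no jump
LOAD_FAST t → push 3
LOAD_CONST → push 5
BINARY_OP - → 3 - 5 = -2
STORE_FAST t → t=-2
LOAD_FAST_LOAD_FAST t,c → push -2,9
BINARY_OP % → -2 % 9 = 7
STORE_FAST t → t=7
LOAD_FAST i → push 1
LOAD_CONST → push 1
BINARY_OP + → 1 + 1 = 2
STORE_FAST i → i=2
LOAD_FAST i → push 2
LOAD_CONST → push 4
COMPARE_OP bool(<) → 2 vs 4 = True
POP_JUMP_IF_FALSE → pop True; no jump
LOAD_FAST t → push 7
LOAD_CONST → push 5
BINARY_OP - → 7 - 5 = 2
STORE_FAST t → t=2
LOAD_FAST_LOAD_FAST t,c → push 2,9
BINARY_OP % → 2 % 9 = 2
STORE_FAST t → t=2
LOAD_FAST i → push 2
LOAD_CONST → push 1
BINARY_OP + → 2 + 1 = 3
STORE_FAST i → i=3
LOAD_FAST i → push 3
LOAD_CONST → push 4
COMPARE_OP bool(<) → 3 vs 4 = True
POP_JUMP_IF_FALSE → pop True; no jump
LOAD_FAST t → push 2
LOAD_CONST → push 5
BINARY_OP - → 2 - 5 = -3
STORE_FAST t → t=-3
LOAD_FAST_LOAD_FAST t,c → push -3,9
BINARY_OP % → -3 % 9 = 6
STORE_FAST t → t=6
LOAD_FAST i → push 3
LOAD_CONST → push 1
BINARY_OP + → 3 + 1 = 4
STORE_FAST i → i=4
LOAD_FAST i → push 4
LOAD_CONST → push 4
COMPARE_OP bool(<) → 4 vs 4 = False
POP_JUMP_IF_FALSE → pop False; jump
LOAD_FAST t → push 6
RETURN_VALUE → return 6.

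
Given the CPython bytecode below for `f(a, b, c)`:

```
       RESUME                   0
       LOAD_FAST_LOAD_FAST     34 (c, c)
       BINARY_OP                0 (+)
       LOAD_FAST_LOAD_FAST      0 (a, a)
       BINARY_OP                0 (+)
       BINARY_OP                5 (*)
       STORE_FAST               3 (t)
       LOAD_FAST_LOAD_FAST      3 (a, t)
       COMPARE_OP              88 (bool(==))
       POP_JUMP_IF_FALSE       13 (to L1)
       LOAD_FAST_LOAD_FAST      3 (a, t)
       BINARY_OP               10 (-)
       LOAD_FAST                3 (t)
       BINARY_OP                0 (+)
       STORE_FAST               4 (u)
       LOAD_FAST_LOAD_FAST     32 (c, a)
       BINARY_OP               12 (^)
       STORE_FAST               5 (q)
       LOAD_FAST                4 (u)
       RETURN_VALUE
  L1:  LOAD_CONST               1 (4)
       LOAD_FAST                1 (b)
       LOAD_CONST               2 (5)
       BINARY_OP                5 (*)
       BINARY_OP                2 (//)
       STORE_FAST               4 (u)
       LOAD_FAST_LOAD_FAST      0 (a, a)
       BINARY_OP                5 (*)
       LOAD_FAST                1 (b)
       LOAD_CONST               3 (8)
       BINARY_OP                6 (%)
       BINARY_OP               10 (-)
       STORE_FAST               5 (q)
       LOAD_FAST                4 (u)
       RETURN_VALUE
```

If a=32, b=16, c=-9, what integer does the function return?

LOAD_FAST_LOAD_FAST c,c → push -9,-9. Stack: [-9, -9]
BINARY_OP + → -9 + -9 = -18. Stack: [-18]
LOAD_FAST_LOAD_FAST a,a → push 32,32. Stack: [-18, 32, 32]
BINARY_OP + → 32 + 32 = 64. Stack: [-18, 64]
BINARY_OP * → -18 * 64 = -1152. Stack: [-1152]
STORE_FAST t → t=-1152. Stack: []
LOAD_FAST_LOAD_FAST a,t → push 32,-1152. Stack: [32, -1152]
COMPARE_OP bool(==) → 32 vs -1152 = False. Stack: [False]
POP_JUMP_IF_FALSE → pop False; jump. Stack: []
LOAD_CONST → push 4. Stack: [4]
LOAD_FAST b → push 16. Stack: [4, 16]
LOAD_CONST → push 5. Stack: [4, 16, 5]
BINARY_OP * → 16 * 5 = 80. Stack: [4, 80]
BINARY_OP // → 4 // 80 = 0. Stack: [0]
STORE_FAST u → u=0. Stack: []
LOAD_FAST_LOAD_FAST a,a → push 32,32. Stack: [32, 32]
BINARY_OP * → 32 * 32 = 1024. Stack: [1024]
LOAD_FAST b → push 16. Stack: [1024, 16]
LOAD_CONST → push 8. Stack: [1024, 16, 8]
BINARY_OP % → 16 % 8 = 0. Stack: [1024, 0]
BINARY_OP - → 1024 - 0 = 1024. Stack: [1024]
STORE_FAST q → q=1024. Stack: []
LOAD_FAST u → push 0. Stack: [0]
RETURN_VALUE → return 0.

0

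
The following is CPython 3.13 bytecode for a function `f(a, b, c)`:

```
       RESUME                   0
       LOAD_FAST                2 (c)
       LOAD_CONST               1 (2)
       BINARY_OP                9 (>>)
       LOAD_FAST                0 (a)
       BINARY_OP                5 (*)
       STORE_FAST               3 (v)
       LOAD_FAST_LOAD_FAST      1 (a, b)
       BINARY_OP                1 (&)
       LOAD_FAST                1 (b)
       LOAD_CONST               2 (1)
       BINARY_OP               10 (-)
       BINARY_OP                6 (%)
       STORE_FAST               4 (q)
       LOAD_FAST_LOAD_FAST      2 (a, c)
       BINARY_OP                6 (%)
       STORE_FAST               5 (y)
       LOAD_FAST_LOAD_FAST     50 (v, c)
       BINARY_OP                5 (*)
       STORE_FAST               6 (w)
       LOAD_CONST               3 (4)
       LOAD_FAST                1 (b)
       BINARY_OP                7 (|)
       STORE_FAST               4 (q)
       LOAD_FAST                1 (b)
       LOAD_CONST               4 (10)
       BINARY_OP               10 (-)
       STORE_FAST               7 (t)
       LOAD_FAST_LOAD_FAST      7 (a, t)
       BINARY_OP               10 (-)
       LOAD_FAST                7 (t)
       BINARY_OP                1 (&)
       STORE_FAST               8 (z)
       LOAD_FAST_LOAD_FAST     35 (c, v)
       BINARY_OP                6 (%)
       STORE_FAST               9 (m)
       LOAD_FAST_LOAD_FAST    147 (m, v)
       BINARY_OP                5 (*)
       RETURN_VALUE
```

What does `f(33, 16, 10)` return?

660

LOAD_FAST c → push 10. Stack: [10]
LOAD_CONST → push 2. Stack: [10, 2]
BINARY_OP >> → 10 >> 2 = 2. Stack: [2]
LOAD_FAST a → push 33. Stack: [2, 33]
BINARY_OP * → 2 * 33 = 66. Stack: [66]
STORE_FAST v → v=66. Stack: []
LOAD_FAST_LOAD_FAST a,b → push 33,16. Stack: [33, 16]
BINARY_OP & → 33 & 16 = 0. Stack: [0]
LOAD_FAST b → push 16. Stack: [0, 16]
LOAD_CONST → push 1. Stack: [0, 16, 1]
BINARY_OP - → 16 - 1 = 15. Stack: [0, 15]
BINARY_OP % → 0 % 15 = 0. Stack: [0]
STORE_FAST q → q=0. Stack: []
LOAD_FAST_LOAD_FAST a,c → push 33,10. Stack: [33, 10]
BINARY_OP % → 33 % 10 = 3. Stack: [3]
STORE_FAST y → y=3. Stack: []
LOAD_FAST_LOAD_FAST v,c → push 66,10. Stack: [66, 10]
BINARY_OP * → 66 * 10 = 660. Stack: [660]
STORE_FAST w → w=660. Stack: []
LOAD_CONST → push 4. Stack: [4]
LOAD_FAST b → push 16. Stack: [4, 16]
BINARY_OP | → 4 | 16 = 20. Stack: [20]
STORE_FAST q → q=20. Stack: []
LOAD_FAST b → push 16. Stack: [16]
LOAD_CONST → push 10. Stack: [16, 10]
BINARY_OP - → 16 - 10 = 6. Stack: [6]
STORE_FAST t → t=6. Stack: []
LOAD_FAST_LOAD_FAST a,t → push 33,6. Stack: [33, 6]
BINARY_OP - → 33 - 6 = 27. Stack: [27]
LOAD_FAST t → push 6. Stack: [27, 6]
BINARY_OP & → 27 & 6 = 2. Stack: [2]
STORE_FAST z → z=2. Stack: []
LOAD_FAST_LOAD_FAST c,v → push 10,66. Stack: [10, 66]
BINARY_OP % → 10 % 66 = 10. Stack: [10]
STORE_FAST m → m=10. Stack: []
LOAD_FAST_LOAD_FAST m,v → push 10,66. Stack: [10, 66]
BINARY_OP * → 10 * 66 = 660. Stack: [660]
RETURN_VALUE → return 660.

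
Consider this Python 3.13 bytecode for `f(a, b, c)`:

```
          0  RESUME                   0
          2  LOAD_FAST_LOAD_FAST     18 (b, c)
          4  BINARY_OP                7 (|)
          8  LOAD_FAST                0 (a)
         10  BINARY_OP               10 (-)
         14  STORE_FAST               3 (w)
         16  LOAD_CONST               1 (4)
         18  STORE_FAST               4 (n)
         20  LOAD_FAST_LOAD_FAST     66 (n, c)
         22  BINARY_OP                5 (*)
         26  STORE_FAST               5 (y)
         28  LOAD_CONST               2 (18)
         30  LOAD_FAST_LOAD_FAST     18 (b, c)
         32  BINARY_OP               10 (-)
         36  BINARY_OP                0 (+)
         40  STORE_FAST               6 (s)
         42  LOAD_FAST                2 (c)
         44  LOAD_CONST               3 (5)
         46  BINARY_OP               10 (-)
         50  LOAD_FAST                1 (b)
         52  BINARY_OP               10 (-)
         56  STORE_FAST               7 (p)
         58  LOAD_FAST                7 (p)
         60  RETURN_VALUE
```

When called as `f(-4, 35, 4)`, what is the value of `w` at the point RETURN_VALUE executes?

43

LOAD_FAST_LOAD_FAST b,c → push 35,4. Stack: [35, 4]
BINARY_OP | → 35 | 4 = 39. Stack: [39]
LOAD_FAST a → push -4. Stack: [39, -4]
BINARY_OP - → 39 - -4 = 43. Stack: [43]
STORE_FAST w → w=43. Stack: []
LOAD_CONST → push 4. Stack: [4]
STORE_FAST n → n=4. Stack: []
LOAD_FAST_LOAD_FAST n,c → push 4,4. Stack: [4, 4]
BINARY_OP * → 4 * 4 = 16. Stack: [16]
STORE_FAST y → y=16. Stack: []
LOAD_CONST → push 18. Stack: [18]
LOAD_FAST_LOAD_FAST b,c → push 35,4. Stack: [18, 35, 4]
BINARY_OP - → 35 - 4 = 31. Stack: [18, 31]
BINARY_OP + → 18 + 31 = 49. Stack: [49]
STORE_FAST s → s=49. Stack: []
LOAD_FAST c → push 4. Stack: [4]
LOAD_CONST → push 5. Stack: [4, 5]
BINARY_OP - → 4 - 5 = -1. Stack: [-1]
LOAD_FAST b → push 35. Stack: [-1, 35]
BINARY_OP - → -1 - 35 = -36. Stack: [-36]
STORE_FAST p → p=-36. Stack: []
LOAD_FAST p → push -36. Stack: [-36]
RETURN_VALUE → return -36.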